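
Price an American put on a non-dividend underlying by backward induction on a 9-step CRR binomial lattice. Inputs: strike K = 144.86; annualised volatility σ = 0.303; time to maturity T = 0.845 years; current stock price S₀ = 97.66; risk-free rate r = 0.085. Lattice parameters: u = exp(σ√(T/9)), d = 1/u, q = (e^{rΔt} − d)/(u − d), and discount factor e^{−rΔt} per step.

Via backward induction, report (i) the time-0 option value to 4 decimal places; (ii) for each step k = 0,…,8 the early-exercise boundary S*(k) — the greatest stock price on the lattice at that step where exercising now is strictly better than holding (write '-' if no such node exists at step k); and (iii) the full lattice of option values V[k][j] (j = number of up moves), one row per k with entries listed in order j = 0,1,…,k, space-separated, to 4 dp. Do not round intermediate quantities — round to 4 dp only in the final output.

Δt=0.09389, u=1.09729, d=0.91134, q=0.51989, disc=e^(-rΔt)=0.99205
k=9 terminal: V=max(K-S,0) → 102.5127 93.8720 83.4682 70.9415 55.8589 37.6987 15.8330 0.0000 0.0000 0.0000
k=8: j=0 S=46.4672 intr=98.3928 cont=97.2413 V=98.3928[EX]; j=1 S=55.9486 intr=88.9114 cont=87.7599 V=88.9114[EX]; j=2 S=67.3646 intr=77.4954 cont=76.3439 V=77.4954[EX]; j=3 S=81.1100 intr=63.7500 cont=62.5986 V=63.7500[EX]; j=4 S=97.6600 intr=47.2000 cont=46.0485 V=47.2000[EX]; j=5 S=117.5870 intr=27.2730 cont=26.1216 V=27.2730[EX]; j=6 S=141.5799 intr=3.2801 cont=7.5411 V=7.5411[hold]; j=7 S=170.4685 intr=0.0000 cont=0.0000 V=0.0000[hold]; j=8 S=205.2517 intr=0.0000 cont=0.0000 V=0.0000[hold]  S*(8)=117.5870
k=7: j=0 S=50.9880 intr=93.8720 cont=92.7205 V=93.8720[EX]; j=1 S=61.3918 intr=83.4682 cont=82.3167 V=83.4682[EX]; j=2 S=73.9185 intr=70.9415 cont=69.7901 V=70.9415[EX]; j=3 S=89.0011 intr=55.8589 cont=54.7074 V=55.8589[EX]; j=4 S=107.1613 intr=37.6987 cont=36.5472 V=37.6987[EX]; j=5 S=129.0270 intr=15.8330 cont=16.8793 V=16.8793[hold]; j=6 S=155.3542 intr=0.0000 cont=3.5917 V=3.5917[hold]; j=7 S=187.0534 intr=0.0000 cont=0.0000 V=0.0000[hold]  S*(7)=107.1613
k=6: j=0 S=55.9486 intr=88.9114 cont=87.7599 V=88.9114[EX]; j=1 S=67.3646 intr=77.4954 cont=76.3439 V=77.4954[EX]; j=2 S=81.1100 intr=63.7500 cont=62.5986 V=63.7500[EX]; j=3 S=97.6600 intr=47.2000 cont=46.0485 V=47.2000[EX]; j=4 S=117.5870 intr=27.2730 cont=26.6612 V=27.2730[EX]; j=5 S=141.5799 intr=3.2801 cont=9.8919 V=9.8919[hold]; j=6 S=170.4685 intr=0.0000 cont=1.7107 V=1.7107[hold]  S*(6)=117.5870
k=5: j=0 S=61.3918 intr=83.4682 cont=82.3167 V=83.4682[EX]; j=1 S=73.9185 intr=70.9415 cont=69.7901 V=70.9415[EX]; j=2 S=89.0011 intr=55.8589 cont=54.7074 V=55.8589[EX]; j=3 S=107.1613 intr=37.6987 cont=36.5472 V=37.6987[EX]; j=4 S=129.0270 intr=15.8330 cont=18.0917 V=18.0917[hold]; j=5 S=155.3542 intr=0.0000 cont=5.5937 V=5.5937[hold]  S*(5)=107.1613
k=4: j=0 S=67.3646 intr=77.4954 cont=76.3439 V=77.4954[EX]; j=1 S=81.1100 intr=63.7500 cont=62.5986 V=63.7500[EX]; j=2 S=97.6600 intr=47.2000 cont=46.0485 V=47.2000[EX]; j=3 S=117.5870 intr=27.2730 cont=27.2865 V=27.2865[hold]; j=4 S=141.5799 intr=3.2801 cont=11.5019 V=11.5019[hold]  S*(4)=97.6600
k=3: j=0 S=73.9185 intr=70.9415 cont=69.7901 V=70.9415[EX]; j=1 S=89.0011 intr=55.8589 cont=54.7074 V=55.8589[EX]; j=2 S=107.1613 intr=37.6987 cont=36.5542 V=37.6987[EX]; j=3 S=129.0270 intr=15.8330 cont=18.9285 V=18.9285[hold]  S*(3)=107.1613
k=2: j=0 S=81.1100 intr=63.7500 cont=62.5986 V=63.7500[EX]; j=1 S=97.6600 intr=47.2000 cont=46.0485 V=47.2000[EX]; j=2 S=117.5870 intr=27.2730 cont=27.7181 V=27.7181[hold]  S*(2)=97.6600
k=1: j=0 S=89.0011 intr=55.8589 cont=54.7074 V=55.8589[EX]; j=1 S=107.1613 intr=37.6987 cont=36.7768 V=37.6987[EX]  S*(1)=107.1613
k=0: j=0 S=97.6600 intr=47.2000 cont=46.0485 V=47.2000[EX]  S*(0)=97.6600

price = 47.2000
boundary = 97.6600 107.1613 97.6600 107.1613 97.6600 107.1613 117.5870 107.1613 117.5870
tree:
47.2000
55.8589 37.6987
63.7500 47.2000 27.7181
70.9415 55.8589 37.6987 18.9285
77.4954 63.7500 47.2000 27.2865 11.5019
83.4682 70.9415 55.8589 37.6987 18.0917 5.5937
88.9114 77.4954 63.7500 47.2000 27.2730 9.8919 1.7107
93.8720 83.4682 70.9415 55.8589 37.6987 16.8793 3.5917 0.0000
98.3928 88.9114 77.4954 63.7500 47.2000 27.2730 7.5411 0.0000 0.0000
102.5127 93.8720 83.4682 70.9415 55.8589 37.6987 15.8330 0.0000 0.0000 0.0000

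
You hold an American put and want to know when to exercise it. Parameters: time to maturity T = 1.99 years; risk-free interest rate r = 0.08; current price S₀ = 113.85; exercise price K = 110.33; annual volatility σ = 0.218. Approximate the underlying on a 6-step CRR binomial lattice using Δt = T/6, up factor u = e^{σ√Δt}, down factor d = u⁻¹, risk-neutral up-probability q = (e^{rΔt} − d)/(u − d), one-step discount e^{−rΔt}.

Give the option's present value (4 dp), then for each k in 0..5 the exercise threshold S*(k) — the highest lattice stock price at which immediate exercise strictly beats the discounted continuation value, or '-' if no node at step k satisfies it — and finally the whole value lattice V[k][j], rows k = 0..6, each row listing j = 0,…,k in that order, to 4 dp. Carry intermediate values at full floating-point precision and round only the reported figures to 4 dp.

Δt=0.33167  u=1.13377  d=0.88201  q=0.57546  discount=0.97382
step 6 (expiry): payoffs max(K−S,0) = 56.7274 41.4275 21.7605 0.0000 0.0000 0.0000 0.0000
step 5: (k=5,j=0): S=60.7730, (K−S)⁺=49.5570, hold=46.6681 ⇒ V=49.5570 exercise | (k=5,j=1): S=78.1195, (K−S)⁺=32.2105, hold=29.3216 ⇒ V=32.2105 exercise | (k=5,j=2): S=100.4173, (K−S)⁺=9.9127, hold=8.9963 ⇒ V=9.9127 exercise | (k=5,j=3): S=129.0796, (K−S)⁺=0.0000, hold=0.0000 ⇒ V=0.0000 continue | (k=5,j=4): S=165.9230, (K−S)⁺=0.0000, hold=0.0000 ⇒ V=0.0000 continue | (k=5,j=5): S=213.2827, (K−S)⁺=0.0000, hold=0.0000 ⇒ V=0.0000 continue  boundary S*=100.4173
step 4: (k=4,j=0): S=68.9025, (K−S)⁺=41.4275, hold=38.5386 ⇒ V=41.4275 exercise | (k=4,j=1): S=88.5695, (K−S)⁺=21.7605, hold=18.8716 ⇒ V=21.7605 exercise | (k=4,j=2): S=113.8500, (K−S)⁺=0.0000, hold=4.0982 ⇒ V=4.0982 continue | (k=4,j=3): S=146.3464, (K−S)⁺=0.0000, hold=0.0000 ⇒ V=0.0000 continue | (k=4,j=4): S=188.1183, (K−S)⁺=0.0000, hold=0.0000 ⇒ V=0.0000 continue  boundary S*=88.5695
step 3: (k=3,j=0): S=78.1195, (K−S)⁺=32.2105, hold=29.3216 ⇒ V=32.2105 exercise | (k=3,j=1): S=100.4173, (K−S)⁺=9.9127, hold=11.2929 ⇒ V=11.2929 continue | (k=3,j=2): S=129.0796, (K−S)⁺=0.0000, hold=1.6943 ⇒ V=1.6943 continue | (k=3,j=3): S=165.9230, (K−S)⁺=0.0000, hold=0.0000 ⇒ V=0.0000 continue  boundary S*=78.1195
step 2: (k=2,j=0): S=88.5695, (K−S)⁺=21.7605, hold=19.6451 ⇒ V=21.7605 exercise | (k=2,j=1): S=113.8500, (K−S)⁺=0.0000, hold=5.6182 ⇒ V=5.6182 continue | (k=2,j=2): S=146.3464, (K−S)⁺=0.0000, hold=0.7005 ⇒ V=0.7005 continue  boundary S*=88.5695
step 1: (k=1,j=0): S=100.4173, (K−S)⁺=9.9127, hold=12.1448 ⇒ V=12.1448 continue | (k=1,j=1): S=129.0796, (K−S)⁺=0.0000, hold=2.7152 ⇒ V=2.7152 continue  boundary S*=-
step 0: (k=0,j=0): S=113.8500, (K−S)⁺=0.0000, hold=6.5425 ⇒ V=6.5425 continue  boundary S*=-

price = 6.5425
boundary = - - 88.5695 78.1195 88.5695 100.4173
tree:
6.5425
12.1448 2.7152
21.7605 5.6182 0.7005
32.2105 11.2929 1.6943 0.0000
41.4275 21.7605 4.0982 0.0000 0.0000
49.5570 32.2105 9.9127 0.0000 0.0000 0.0000
56.7274 41.4275 21.7605 0.0000 0.0000 0.0000 0.0000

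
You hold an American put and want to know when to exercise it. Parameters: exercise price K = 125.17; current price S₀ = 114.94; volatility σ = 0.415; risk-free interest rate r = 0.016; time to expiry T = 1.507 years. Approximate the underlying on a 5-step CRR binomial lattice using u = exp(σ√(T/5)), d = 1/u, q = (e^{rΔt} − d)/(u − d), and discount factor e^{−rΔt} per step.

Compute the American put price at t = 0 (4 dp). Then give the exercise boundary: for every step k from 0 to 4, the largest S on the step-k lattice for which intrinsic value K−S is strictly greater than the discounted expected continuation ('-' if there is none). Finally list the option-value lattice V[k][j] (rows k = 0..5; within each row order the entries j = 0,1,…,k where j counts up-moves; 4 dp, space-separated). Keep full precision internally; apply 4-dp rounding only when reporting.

params: Δt=0.30140 u=1.25588 d=0.79626 q=0.45380 e^(-rΔt)=0.99519
t_5 payoffs: 88.3796 67.1431 33.6483 0.0000 0.0000 0.0000
t_4: node(4,0) S=46.2042 payoff=78.9658 vs cont=78.3636 → 78.9658 [stop]  node(4,1) S=72.8747 payoff=52.2953 vs cont=51.6932 → 52.2953 [stop]  node(4,2) S=114.9400 payoff=10.2300 vs cont=18.2902 → 18.2902 [wait]  node(4,3) S=181.2867 payoff=0.0000 vs cont=0.0000 → 0.0000 [wait]  node(4,4) S=285.9305 payoff=0.0000 vs cont=0.0000 → 0.0000 [wait]  ⇒ S*(4)=72.8747
t_3: node(3,0) S=58.0269 payoff=67.1431 vs cont=66.5410 → 67.1431 [stop]  node(3,1) S=91.5217 payoff=33.6483 vs cont=36.6863 → 36.6863 [wait]  node(3,2) S=144.3506 payoff=0.0000 vs cont=9.9420 → 9.9420 [wait]  node(3,3) S=227.6738 payoff=0.0000 vs cont=0.0000 → 0.0000 [wait]  ⇒ S*(3)=58.0269
t_2: node(2,0) S=72.8747 payoff=52.2953 vs cont=53.0652 → 53.0652 [wait]  node(2,1) S=114.9400 payoff=10.2300 vs cont=24.4315 → 24.4315 [wait]  node(2,2) S=181.2867 payoff=0.0000 vs cont=5.4041 → 5.4041 [wait]  ⇒ S*(2)=-
t_1: node(1,0) S=91.5217 payoff=33.6483 vs cont=39.8783 → 39.8783 [wait]  node(1,1) S=144.3506 payoff=0.0000 vs cont=15.7208 → 15.7208 [wait]  ⇒ S*(1)=-
t_0: node(0,0) S=114.9400 payoff=10.2300 vs cont=28.7765 → 28.7765 [wait]  ⇒ S*(0)=-

price = 28.7765
boundary = - - - 58.0269 72.8747
tree:
28.7765
39.8783 15.7208
53.0652 24.4315 5.4041
67.1431 36.6863 9.9420 0.0000
78.9658 52.2953 18.2902 0.0000 0.0000
88.3796 67.1431 33.6483 0.0000 0.0000 0.0000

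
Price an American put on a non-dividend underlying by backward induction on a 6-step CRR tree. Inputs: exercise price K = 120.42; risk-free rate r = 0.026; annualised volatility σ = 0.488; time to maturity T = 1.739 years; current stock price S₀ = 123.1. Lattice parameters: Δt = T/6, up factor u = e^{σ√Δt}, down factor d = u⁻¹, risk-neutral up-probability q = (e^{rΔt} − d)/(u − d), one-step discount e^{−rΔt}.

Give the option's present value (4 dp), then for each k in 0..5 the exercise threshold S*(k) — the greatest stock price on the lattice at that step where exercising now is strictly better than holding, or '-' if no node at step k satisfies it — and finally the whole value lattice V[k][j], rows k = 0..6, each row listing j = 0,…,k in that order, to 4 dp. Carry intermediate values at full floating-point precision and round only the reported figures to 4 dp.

price = 26.0381
boundary = - - - 55.9711 72.7884 55.9711
tree:
26.0381
36.6174 13.4903
49.6855 21.1930 4.2623
64.4489 32.4000 7.7930 0.0000
77.3806 47.6316 14.2485 0.0000 0.0000
87.3246 64.4489 26.0515 0.0000 0.0000 0.0000
94.9711 77.3806 47.6316 0.0000 0.0000 0.0000 0.0000

params: Δt=0.28983 u=1.30046 d=0.76896 q=0.44893 e^(-rΔt)=0.99249
t_6 payoffs: 94.9711 77.3806 47.6316 0.0000 0.0000 0.0000 0.0000
t_5: node(5,0) S=33.0954 payoff=87.3246 vs cont=86.4206 → 87.3246 [stop]  node(5,1) S=55.9711 payoff=64.4489 vs cont=63.5449 → 64.4489 [stop]  node(5,2) S=94.6586 payoff=25.7614 vs cont=26.0515 → 26.0515 [wait]  node(5,3) S=160.0870 payoff=0.0000 vs cont=0.0000 → 0.0000 [wait]  node(5,4) S=270.7399 payoff=0.0000 vs cont=0.0000 → 0.0000 [wait]  node(5,5) S=457.8766 payoff=0.0000 vs cont=0.0000 → 0.0000 [wait]  ⇒ S*(5)=55.9711
t_4: node(4,0) S=43.0394 payoff=77.3806 vs cont=76.4766 → 77.3806 [stop]  node(4,1) S=72.7884 payoff=47.6316 vs cont=46.8568 → 47.6316 [stop]  node(4,2) S=123.1000 payoff=0.0000 vs cont=14.2485 → 14.2485 [wait]  node(4,3) S=208.1873 payoff=0.0000 vs cont=0.0000 → 0.0000 [wait]  node(4,4) S=352.0873 payoff=0.0000 vs cont=0.0000 → 0.0000 [wait]  ⇒ S*(4)=72.7884
t_3: node(3,0) S=55.9711 payoff=64.4489 vs cont=63.5449 → 64.4489 [stop]  node(3,1) S=94.6586 payoff=25.7614 vs cont=32.4000 → 32.4000 [wait]  node(3,2) S=160.0870 payoff=0.0000 vs cont=7.7930 → 7.7930 [wait]  node(3,3) S=270.7399 payoff=0.0000 vs cont=0.0000 → 0.0000 [wait]  ⇒ S*(3)=55.9711
t_2: node(2,0) S=72.7884 payoff=47.6316 vs cont=49.6855 → 49.6855 [wait]  node(2,1) S=123.1000 payoff=0.0000 vs cont=21.1930 → 21.1930 [wait]  node(2,2) S=208.1873 payoff=0.0000 vs cont=4.2623 → 4.2623 [wait]  ⇒ S*(2)=-
t_1: node(1,0) S=94.6586 payoff=25.7614 vs cont=36.6174 → 36.6174 [wait]  node(1,1) S=160.0870 payoff=0.0000 vs cont=13.4903 → 13.4903 [wait]  ⇒ S*(1)=-
t_0: node(0,0) S=123.1000 payoff=0.0000 vs cont=26.0381 → 26.0381 [wait]  ⇒ S*(0)=-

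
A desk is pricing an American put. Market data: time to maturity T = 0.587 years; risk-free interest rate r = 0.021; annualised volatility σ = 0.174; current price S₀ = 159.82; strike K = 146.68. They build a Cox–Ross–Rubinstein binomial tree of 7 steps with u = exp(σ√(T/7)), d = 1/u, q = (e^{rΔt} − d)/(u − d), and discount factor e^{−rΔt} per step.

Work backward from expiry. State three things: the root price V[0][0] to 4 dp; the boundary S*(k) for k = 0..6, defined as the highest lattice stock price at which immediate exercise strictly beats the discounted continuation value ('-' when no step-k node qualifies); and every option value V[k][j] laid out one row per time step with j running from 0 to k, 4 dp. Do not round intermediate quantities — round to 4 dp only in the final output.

params: Δt=0.08386 u=1.05168 d=0.95086 q=0.50489 e^(-rΔt)=0.99824
t_7 payoffs: 34.3615 22.4527 9.2813 0.0000 0.0000 0.0000 0.0000 0.0000
t_6: node(6,0) S=118.1229 payoff=28.5571 vs cont=28.2990 → 28.5571 [stop]  node(6,1) S=130.6471 payoff=16.0329 vs cont=15.7748 → 16.0329 [stop]  node(6,2) S=144.4992 payoff=2.1808 vs cont=4.5872 → 4.5872 [wait]  node(6,3) S=159.8200 payoff=0.0000 vs cont=0.0000 → 0.0000 [wait]  node(6,4) S=176.7652 payoff=0.0000 vs cont=0.0000 → 0.0000 [wait]  node(6,5) S=195.5071 payoff=0.0000 vs cont=0.0000 → 0.0000 [wait]  node(6,6) S=216.2361 payoff=0.0000 vs cont=0.0000 → 0.0000 [wait]  ⇒ S*(6)=130.6471
t_5: node(5,0) S=124.2273 payoff=22.4527 vs cont=22.1947 → 22.4527 [stop]  node(5,1) S=137.3987 payoff=9.2813 vs cont=10.2360 → 10.2360 [wait]  node(5,2) S=151.9667 payoff=0.0000 vs cont=2.2672 → 2.2672 [wait]  node(5,3) S=168.0792 payoff=0.0000 vs cont=0.0000 → 0.0000 [wait]  node(5,4) S=185.9001 payoff=0.0000 vs cont=0.0000 → 0.0000 [wait]  node(5,5) S=205.6105 payoff=0.0000 vs cont=0.0000 → 0.0000 [wait]  ⇒ S*(5)=124.2273
t_4: node(4,0) S=130.6471 payoff=16.0329 vs cont=16.2560 → 16.2560 [wait]  node(4,1) S=144.4992 payoff=2.1808 vs cont=6.2017 → 6.2017 [wait]  node(4,2) S=159.8200 payoff=0.0000 vs cont=1.1205 → 1.1205 [wait]  node(4,3) S=176.7652 payoff=0.0000 vs cont=0.0000 → 0.0000 [wait]  node(4,4) S=195.5071 payoff=0.0000 vs cont=0.0000 → 0.0000 [wait]  ⇒ S*(4)=-
t_3: node(3,0) S=137.3987 payoff=9.2813 vs cont=11.1600 → 11.1600 [wait]  node(3,1) S=151.9667 payoff=0.0000 vs cont=3.6299 → 3.6299 [wait]  node(3,2) S=168.0792 payoff=0.0000 vs cont=0.5538 → 0.5538 [wait]  node(3,3) S=185.9001 payoff=0.0000 vs cont=0.0000 → 0.0000 [wait]  ⇒ S*(3)=-
t_2: node(2,0) S=144.4992 payoff=2.1808 vs cont=7.3452 → 7.3452 [wait]  node(2,1) S=159.8200 payoff=0.0000 vs cont=2.0732 → 2.0732 [wait]  node(2,2) S=176.7652 payoff=0.0000 vs cont=0.2737 → 0.2737 [wait]  ⇒ S*(2)=-
t_1: node(1,0) S=151.9667 payoff=0.0000 vs cont=4.6752 → 4.6752 [wait]  node(1,1) S=168.0792 payoff=0.0000 vs cont=1.1626 → 1.1626 [wait]  ⇒ S*(1)=-
t_0: node(0,0) S=159.8200 payoff=0.0000 vs cont=2.8966 → 2.8966 [wait]  ⇒ S*(0)=-

price = 2.8966
boundary = - - - - - 124.2273 130.6471
tree:
2.8966
4.6752 1.1626
7.3452 2.0732 0.2737
11.1600 3.6299 0.5538 0.0000
16.2560 6.2017 1.1205 0.0000 0.0000
22.4527 10.2360 2.2672 0.0000 0.0000 0.0000
28.5571 16.0329 4.5872 0.0000 0.0000 0.0000 0.0000
34.3615 22.4527 9.2813 0.0000 0.0000 0.0000 0.0000 0.0000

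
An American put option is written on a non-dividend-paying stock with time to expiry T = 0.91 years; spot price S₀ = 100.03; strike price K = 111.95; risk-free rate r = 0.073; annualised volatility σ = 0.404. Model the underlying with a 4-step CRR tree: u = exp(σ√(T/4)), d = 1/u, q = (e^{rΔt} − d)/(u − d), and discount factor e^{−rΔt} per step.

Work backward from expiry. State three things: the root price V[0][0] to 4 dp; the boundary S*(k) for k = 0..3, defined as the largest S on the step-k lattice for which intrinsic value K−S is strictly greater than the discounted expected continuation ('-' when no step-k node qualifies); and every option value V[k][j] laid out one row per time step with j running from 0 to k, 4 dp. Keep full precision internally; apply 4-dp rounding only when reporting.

price = 19.9890
boundary = - - 68.0388 82.4980
tree:
19.9890
30.3285 10.1234
43.9112 17.5060 2.9387
55.8361 29.4520 5.9186 0.0000
65.6710 43.9112 11.9200 0.0000 0.0000

params: Δt=0.22750 u=1.21251 d=0.82473 q=0.49516 e^(-rΔt)=0.98353
t_4 payoffs: 65.6710 43.9112 11.9200 0.0000 0.0000
t_3: node(3,0) S=56.1139 payoff=55.8361 vs cont=53.9923 → 55.8361 [stop]  node(3,1) S=82.4980 payoff=29.4520 vs cont=27.6081 → 29.4520 [stop]  node(3,2) S=121.2878 payoff=0.0000 vs cont=5.9186 → 5.9186 [wait]  node(3,3) S=178.3160 payoff=0.0000 vs cont=0.0000 → 0.0000 [wait]  ⇒ S*(3)=82.4980
t_2: node(2,0) S=68.0388 payoff=43.9112 vs cont=42.0673 → 43.9112 [stop]  node(2,1) S=100.0300 payoff=11.9200 vs cont=17.5060 → 17.5060 [wait]  node(2,2) S=147.0631 payoff=0.0000 vs cont=2.9387 → 2.9387 [wait]  ⇒ S*(2)=68.0388
t_1: node(1,0) S=82.4980 payoff=29.4520 vs cont=30.3285 → 30.3285 [wait]  node(1,1) S=121.2878 payoff=0.0000 vs cont=10.1234 → 10.1234 [wait]  ⇒ S*(1)=-
t_0: node(0,0) S=100.0300 payoff=11.9200 vs cont=19.9890 → 19.9890 [wait]  ⇒ S*(0)=-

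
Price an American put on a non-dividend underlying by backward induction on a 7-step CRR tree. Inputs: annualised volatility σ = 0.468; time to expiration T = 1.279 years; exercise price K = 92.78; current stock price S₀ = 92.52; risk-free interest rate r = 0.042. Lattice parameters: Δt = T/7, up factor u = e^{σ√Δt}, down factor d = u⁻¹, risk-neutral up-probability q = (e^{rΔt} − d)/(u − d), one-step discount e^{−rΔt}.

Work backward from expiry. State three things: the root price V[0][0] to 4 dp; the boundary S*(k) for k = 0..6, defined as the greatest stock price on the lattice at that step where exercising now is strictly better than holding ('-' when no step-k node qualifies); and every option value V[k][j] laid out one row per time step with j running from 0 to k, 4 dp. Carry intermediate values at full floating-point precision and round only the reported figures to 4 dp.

price = 17.7878
boundary = - - - 50.7689 41.5641 50.7689 62.0122
tree:
17.7878
24.5043 10.4838
32.6855 15.6544 4.8084
42.0111 22.6754 7.9712 1.3106
51.2159 31.6175 12.9349 2.4884 0.0000
58.7518 42.0111 20.3822 4.7249 0.0000 0.0000
64.9214 51.2159 30.7678 8.9715 0.0000 0.0000 0.0000
69.9724 58.7518 42.0111 17.0346 0.0000 0.0000 0.0000 0.0000

Δt=0.18271  u=1.22146  d=0.81869  q=0.46928  discount=0.99236
step 7 (expiry): payoffs max(K−S,0) = 69.9724 58.7518 42.0111 17.0346 0.0000 0.0000 0.0000 0.0000
step 6: (k=6,j=0): S=27.8586, (K−S)⁺=64.9214, hold=64.2121 ⇒ V=64.9214 exercise | (k=6,j=1): S=41.5641, (K−S)⁺=51.2159, hold=50.5066 ⇒ V=51.2159 exercise | (k=6,j=2): S=62.0122, (K−S)⁺=30.7678, hold=30.0586 ⇒ V=30.7678 exercise | (k=6,j=3): S=92.5200, (K−S)⁺=0.2600, hold=8.9715 ⇒ V=8.9715 continue | (k=6,j=4): S=138.0366, (K−S)⁺=0.0000, hold=0.0000 ⇒ V=0.0000 continue | (k=6,j=5): S=205.9458, (K−S)⁺=0.0000, hold=0.0000 ⇒ V=0.0000 continue | (k=6,j=6): S=307.2639, (K−S)⁺=0.0000, hold=0.0000 ⇒ V=0.0000 continue  boundary S*=62.0122
step 5: (k=5,j=0): S=34.0282, (K−S)⁺=58.7518, hold=58.0425 ⇒ V=58.7518 exercise | (k=5,j=1): S=50.7689, (K−S)⁺=42.0111, hold=41.3018 ⇒ V=42.0111 exercise | (k=5,j=2): S=75.7454, (K−S)⁺=17.0346, hold=20.3822 ⇒ V=20.3822 continue | (k=5,j=3): S=113.0095, (K−S)⁺=0.0000, hold=4.7249 ⇒ V=4.7249 continue | (k=5,j=4): S=168.6062, (K−S)⁺=0.0000, hold=0.0000 ⇒ V=0.0000 continue | (k=5,j=5): S=251.5546, (K−S)⁺=0.0000, hold=0.0000 ⇒ V=0.0000 continue  boundary S*=50.7689
step 4: (k=4,j=0): S=41.5641, (K−S)⁺=51.2159, hold=50.5066 ⇒ V=51.2159 exercise | (k=4,j=1): S=62.0122, (K−S)⁺=30.7678, hold=31.6175 ⇒ V=31.6175 continue | (k=4,j=2): S=92.5200, (K−S)⁺=0.2600, hold=12.9349 ⇒ V=12.9349 continue | (k=4,j=3): S=138.0366, (K−S)⁺=0.0000, hold=2.4884 ⇒ V=2.4884 continue | (k=4,j=4): S=205.9458, (K−S)⁺=0.0000, hold=0.0000 ⇒ V=0.0000 continue  boundary S*=41.5641
step 3: (k=3,j=0): S=50.7689, (K−S)⁺=42.0111, hold=41.6975 ⇒ V=42.0111 exercise | (k=3,j=1): S=75.7454, (K−S)⁺=17.0346, hold=22.6754 ⇒ V=22.6754 continue | (k=3,j=2): S=113.0095, (K−S)⁺=0.0000, hold=7.9712 ⇒ V=7.9712 continue | (k=3,j=3): S=168.6062, (K−S)⁺=0.0000, hold=1.3106 ⇒ V=1.3106 continue  boundary S*=50.7689
step 2: (k=2,j=0): S=62.0122, (K−S)⁺=30.7678, hold=32.6855 ⇒ V=32.6855 continue | (k=2,j=1): S=92.5200, (K−S)⁺=0.2600, hold=15.6544 ⇒ V=15.6544 continue | (k=2,j=2): S=138.0366, (K−S)⁺=0.0000, hold=4.8084 ⇒ V=4.8084 continue  boundary S*=-
step 1: (k=1,j=0): S=75.7454, (K−S)⁺=17.0346, hold=24.5043 ⇒ V=24.5043 continue | (k=1,j=1): S=113.0095, (K−S)⁺=0.0000, hold=10.4838 ⇒ V=10.4838 continue  boundary S*=-
step 0: (k=0,j=0): S=92.5200, (K−S)⁺=0.2600, hold=17.7878 ⇒ V=17.7878 continue  boundary S*=-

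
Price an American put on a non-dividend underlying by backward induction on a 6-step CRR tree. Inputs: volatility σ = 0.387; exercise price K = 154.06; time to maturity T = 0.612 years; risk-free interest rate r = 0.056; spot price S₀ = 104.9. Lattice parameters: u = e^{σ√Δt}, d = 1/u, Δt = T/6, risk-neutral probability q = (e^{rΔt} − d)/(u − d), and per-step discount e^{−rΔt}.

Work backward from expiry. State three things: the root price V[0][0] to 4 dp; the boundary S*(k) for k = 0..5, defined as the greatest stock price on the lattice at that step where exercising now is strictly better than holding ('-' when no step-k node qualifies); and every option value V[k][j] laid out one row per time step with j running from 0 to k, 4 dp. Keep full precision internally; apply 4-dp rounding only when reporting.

price = 49.1600
boundary = 104.9000 92.7038 104.9000 92.7038 104.9000 118.7007
tree:
49.1600
61.3562 37.0394
72.1344 49.1600 24.9683
81.6595 61.3562 35.9437 13.9381
90.0771 72.1344 49.1600 22.7298 5.0320
97.5161 81.6595 61.3562 35.3593 9.9673 0.0000
104.0901 90.0771 72.1344 49.1600 19.7429 0.0000 0.0000

Δt=0.10200  u=1.13156  d=0.88374  q=0.49225  discount=0.99430
step 6 (expiry): payoffs max(K−S,0) = 104.0901 90.0771 72.1344 49.1600 19.7429 0.0000 0.0000
step 5: (k=5,j=0): S=56.5439, (K−S)⁺=97.5161, hold=96.6386 ⇒ V=97.5161 exercise | (k=5,j=1): S=72.4005, (K−S)⁺=81.6595, hold=80.7820 ⇒ V=81.6595 exercise | (k=5,j=2): S=92.7038, (K−S)⁺=61.3562, hold=60.4787 ⇒ V=61.3562 exercise | (k=5,j=3): S=118.7007, (K−S)⁺=35.3593, hold=34.4818 ⇒ V=35.3593 exercise | (k=5,j=4): S=151.9879, (K−S)⁺=2.0721, hold=9.9673 ⇒ V=9.9673 continue | (k=5,j=5): S=194.6099, (K−S)⁺=0.0000, hold=0.0000 ⇒ V=0.0000 continue  boundary S*=118.7007
step 4: (k=4,j=0): S=63.9829, (K−S)⁺=90.0771, hold=89.1996 ⇒ V=90.0771 exercise | (k=4,j=1): S=81.9256, (K−S)⁺=72.1344, hold=71.2569 ⇒ V=72.1344 exercise | (k=4,j=2): S=104.9000, (K−S)⁺=49.1600, hold=48.2825 ⇒ V=49.1600 exercise | (k=4,j=3): S=134.3171, (K−S)⁺=19.7429, hold=22.7298 ⇒ V=22.7298 continue | (k=4,j=4): S=171.9836, (K−S)⁺=0.0000, hold=5.0320 ⇒ V=5.0320 continue  boundary S*=104.9000
step 3: (k=3,j=0): S=72.4005, (K−S)⁺=81.6595, hold=80.7820 ⇒ V=81.6595 exercise | (k=3,j=1): S=92.7038, (K−S)⁺=61.3562, hold=60.4787 ⇒ V=61.3562 exercise | (k=3,j=2): S=118.7007, (K−S)⁺=35.3593, hold=35.9437 ⇒ V=35.9437 continue | (k=3,j=3): S=151.9879, (K−S)⁺=2.0721, hold=13.9381 ⇒ V=13.9381 continue  boundary S*=92.7038
step 2: (k=2,j=0): S=81.9256, (K−S)⁺=72.1344, hold=71.2569 ⇒ V=72.1344 exercise | (k=2,j=1): S=104.9000, (K−S)⁺=49.1600, hold=48.5686 ⇒ V=49.1600 exercise | (k=2,j=2): S=134.3171, (K−S)⁺=19.7429, hold=24.9683 ⇒ V=24.9683 continue  boundary S*=104.9000
step 1: (k=1,j=0): S=92.7038, (K−S)⁺=61.3562, hold=60.4787 ⇒ V=61.3562 exercise | (k=1,j=1): S=118.7007, (K−S)⁺=35.3593, hold=37.0394 ⇒ V=37.0394 continue  boundary S*=92.7038
step 0: (k=0,j=0): S=104.9000, (K−S)⁺=49.1600, hold=49.1048 ⇒ V=49.1600 exercise  boundary S*=104.9000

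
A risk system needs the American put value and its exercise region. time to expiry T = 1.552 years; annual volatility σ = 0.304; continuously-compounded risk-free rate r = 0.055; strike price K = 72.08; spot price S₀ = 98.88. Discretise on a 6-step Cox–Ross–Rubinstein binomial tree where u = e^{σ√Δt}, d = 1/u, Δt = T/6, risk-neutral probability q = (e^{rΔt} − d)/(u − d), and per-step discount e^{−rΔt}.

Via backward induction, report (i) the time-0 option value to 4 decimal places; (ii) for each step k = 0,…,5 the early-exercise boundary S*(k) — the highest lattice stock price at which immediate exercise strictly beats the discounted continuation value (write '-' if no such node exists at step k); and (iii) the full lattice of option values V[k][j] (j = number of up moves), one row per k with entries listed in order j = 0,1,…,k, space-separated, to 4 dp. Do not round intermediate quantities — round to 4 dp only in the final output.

params: Δt=0.25867 u=1.16721 d=0.85675 q=0.50758 e^(-rΔt)=0.98587
t_6 payoffs: 32.9757 18.8055 0.0000 0.0000 0.0000 0.0000 0.0000
t_5: node(5,0) S=45.6428 payoff=26.4372 vs cont=25.4190 → 26.4372 [stop]  node(5,1) S=62.1823 payoff=9.8977 vs cont=9.1295 → 9.8977 [stop]  node(5,2) S=84.7152 payoff=0.0000 vs cont=0.0000 → 0.0000 [wait]  node(5,3) S=115.4133 payoff=0.0000 vs cont=0.0000 → 0.0000 [wait]  node(5,4) S=157.2353 payoff=0.0000 vs cont=0.0000 → 0.0000 [wait]  node(5,5) S=214.2124 payoff=0.0000 vs cont=0.0000 → 0.0000 [wait]  ⇒ S*(5)=62.1823
t_4: node(4,0) S=53.2745 payoff=18.8055 vs cont=17.7873 → 18.8055 [stop]  node(4,1) S=72.5795 payoff=0.0000 vs cont=4.8050 → 4.8050 [wait]  node(4,2) S=98.8800 payoff=0.0000 vs cont=0.0000 → 0.0000 [wait]  node(4,3) S=134.7110 payoff=0.0000 vs cont=0.0000 → 0.0000 [wait]  node(4,4) S=183.5259 payoff=0.0000 vs cont=0.0000 → 0.0000 [wait]  ⇒ S*(4)=53.2745
t_3: node(3,0) S=62.1823 payoff=9.8977 vs cont=11.5339 → 11.5339 [wait]  node(3,1) S=84.7152 payoff=0.0000 vs cont=2.3327 → 2.3327 [wait]  node(3,2) S=115.4133 payoff=0.0000 vs cont=0.0000 → 0.0000 [wait]  node(3,3) S=157.2353 payoff=0.0000 vs cont=0.0000 → 0.0000 [wait]  ⇒ S*(3)=-
t_2: node(2,0) S=72.5795 payoff=0.0000 vs cont=6.7666 → 6.7666 [wait]  node(2,1) S=98.8800 payoff=0.0000 vs cont=1.1324 → 1.1324 [wait]  node(2,2) S=134.7110 payoff=0.0000 vs cont=0.0000 → 0.0000 [wait]  ⇒ S*(2)=-
t_1: node(1,0) S=84.7152 payoff=0.0000 vs cont=3.8517 → 3.8517 [wait]  node(1,1) S=115.4133 payoff=0.0000 vs cont=0.5498 → 0.5498 [wait]  ⇒ S*(1)=-
t_0: node(0,0) S=98.8800 payoff=0.0000 vs cont=2.1450 → 2.1450 [wait]  ⇒ S*(0)=-

price = 2.1450
boundary = - - - - 53.2745 62.1823
tree:
2.1450
3.8517 0.5498
6.7666 1.1324 0.0000
11.5339 2.3327 0.0000 0.0000
18.8055 4.8050 0.0000 0.0000 0.0000
26.4372 9.8977 0.0000 0.0000 0.0000 0.0000
32.9757 18.8055 0.0000 0.0000 0.0000 0.0000 0.0000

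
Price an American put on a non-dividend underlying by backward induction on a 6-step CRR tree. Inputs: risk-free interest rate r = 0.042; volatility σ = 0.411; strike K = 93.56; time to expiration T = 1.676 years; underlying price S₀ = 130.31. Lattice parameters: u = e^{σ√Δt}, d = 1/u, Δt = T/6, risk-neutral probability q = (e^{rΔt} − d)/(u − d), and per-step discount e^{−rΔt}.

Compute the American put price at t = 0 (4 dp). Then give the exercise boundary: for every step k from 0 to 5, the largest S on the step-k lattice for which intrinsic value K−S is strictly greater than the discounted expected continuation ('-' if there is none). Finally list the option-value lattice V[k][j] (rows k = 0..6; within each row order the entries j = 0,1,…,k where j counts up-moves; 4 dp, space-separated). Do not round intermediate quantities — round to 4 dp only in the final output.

price = 7.8738
boundary = - - - - 54.6544 67.9146
tree:
7.8738
12.2855 3.1522
18.6972 5.4444 0.6755
27.5570 9.2870 1.2965 0.0000
38.9056 15.5933 2.4885 0.0000 0.0000
49.5768 25.6454 4.7765 0.0000 0.0000 0.0000
58.1645 38.9056 9.1680 0.0000 0.0000 0.0000 0.0000

params: Δt=0.27933 u=1.24262 d=0.80475 q=0.47286 e^(-rΔt)=0.98834
t_6 payoffs: 58.1645 38.9056 9.1680 0.0000 0.0000 0.0000 0.0000
t_5: node(5,0) S=43.9832 payoff=49.5768 vs cont=48.4856 → 49.5768 [stop]  node(5,1) S=67.9146 payoff=25.6454 vs cont=24.5542 → 25.6454 [stop]  node(5,2) S=104.8672 payoff=0.0000 vs cont=4.7765 → 4.7765 [wait]  node(5,3) S=161.9258 payoff=0.0000 vs cont=0.0000 → 0.0000 [wait]  node(5,4) S=250.0301 payoff=0.0000 vs cont=0.0000 → 0.0000 [wait]  node(5,5) S=386.0723 payoff=0.0000 vs cont=0.0000 → 0.0000 [wait]  ⇒ S*(5)=67.9146
t_4: node(4,0) S=54.6544 payoff=38.9056 vs cont=37.8144 → 38.9056 [stop]  node(4,1) S=84.3920 payoff=9.1680 vs cont=15.5933 → 15.5933 [wait]  node(4,2) S=130.3100 payoff=0.0000 vs cont=2.4885 → 2.4885 [wait]  node(4,3) S=201.2121 payoff=0.0000 vs cont=0.0000 → 0.0000 [wait]  node(4,4) S=310.6923 payoff=0.0000 vs cont=0.0000 → 0.0000 [wait]  ⇒ S*(4)=54.6544
t_3: node(3,0) S=67.9146 payoff=25.6454 vs cont=27.5570 → 27.5570 [wait]  node(3,1) S=104.8672 payoff=0.0000 vs cont=9.2870 → 9.2870 [wait]  node(3,2) S=161.9258 payoff=0.0000 vs cont=1.2965 → 1.2965 [wait]  node(3,3) S=250.0301 payoff=0.0000 vs cont=0.0000 → 0.0000 [wait]  ⇒ S*(3)=-
t_2: node(2,0) S=84.3920 payoff=9.1680 vs cont=18.6972 → 18.6972 [wait]  node(2,1) S=130.3100 payoff=0.0000 vs cont=5.4444 → 5.4444 [wait]  node(2,2) S=201.2121 payoff=0.0000 vs cont=0.6755 → 0.6755 [wait]  ⇒ S*(2)=-
t_1: node(1,0) S=104.8672 payoff=0.0000 vs cont=12.2855 → 12.2855 [wait]  node(1,1) S=161.9258 payoff=0.0000 vs cont=3.1522 → 3.1522 [wait]  ⇒ S*(1)=-
t_0: node(0,0) S=130.3100 payoff=0.0000 vs cont=7.8738 → 7.8738 [wait]  ⇒ S*(0)=-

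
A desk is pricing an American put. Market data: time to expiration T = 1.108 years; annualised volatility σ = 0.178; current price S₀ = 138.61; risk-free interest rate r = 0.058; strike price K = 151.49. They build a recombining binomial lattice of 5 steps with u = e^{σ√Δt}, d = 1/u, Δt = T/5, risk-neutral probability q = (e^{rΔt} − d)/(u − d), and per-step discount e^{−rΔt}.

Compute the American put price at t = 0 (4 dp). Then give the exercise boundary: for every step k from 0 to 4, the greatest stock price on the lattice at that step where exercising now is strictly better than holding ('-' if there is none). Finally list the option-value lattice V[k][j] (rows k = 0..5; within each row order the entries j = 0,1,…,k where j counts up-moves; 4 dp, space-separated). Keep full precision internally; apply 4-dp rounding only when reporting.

price = 14.6214
boundary = - 127.4688 117.2231 127.4688 138.6100
tree:
14.6214
24.0212 7.4602
34.2669 13.7251 2.6342
43.6890 24.0212 5.8277 0.1469
52.3538 34.2669 12.8800 0.3352 0.0000
60.3222 43.6890 24.0212 0.7650 0.0000 0.0000

params: Δt=0.22160 u=1.08740 d=0.91962 q=0.55616 e^(-rΔt)=0.98723
t_5 payoffs: 60.3222 43.6890 24.0212 0.7650 0.0000 0.0000
t_4: node(4,0) S=99.1362 payoff=52.3538 vs cont=50.4192 → 52.3538 [stop]  node(4,1) S=117.2231 payoff=34.2669 vs cont=32.3322 → 34.2669 [stop]  node(4,2) S=138.6100 payoff=12.8800 vs cont=10.9454 → 12.8800 [stop]  node(4,3) S=163.8988 payoff=0.0000 vs cont=0.3352 → 0.3352 [wait]  node(4,4) S=193.8014 payoff=0.0000 vs cont=0.0000 → 0.0000 [wait]  ⇒ S*(4)=138.6100
t_3: node(3,0) S=107.8010 payoff=43.6890 vs cont=41.7544 → 43.6890 [stop]  node(3,1) S=127.4688 payoff=24.0212 vs cont=22.0866 → 24.0212 [stop]  node(3,2) S=150.7250 payoff=0.7650 vs cont=5.8277 → 5.8277 [wait]  node(3,3) S=178.2241 payoff=0.0000 vs cont=0.1469 → 0.1469 [wait]  ⇒ S*(3)=127.4688
t_2: node(2,0) S=117.2231 payoff=34.2669 vs cont=32.3322 → 34.2669 [stop]  node(2,1) S=138.6100 payoff=12.8800 vs cont=13.7251 → 13.7251 [wait]  node(2,2) S=163.8988 payoff=0.0000 vs cont=2.6342 → 2.6342 [wait]  ⇒ S*(2)=117.2231
t_1: node(1,0) S=127.4688 payoff=24.0212 vs cont=22.5506 → 24.0212 [stop]  node(1,1) S=150.7250 payoff=0.7650 vs cont=7.4602 → 7.4602 [wait]  ⇒ S*(1)=127.4688
t_0: node(0,0) S=138.6100 payoff=12.8800 vs cont=14.6214 → 14.6214 [wait]  ⇒ S*(0)=-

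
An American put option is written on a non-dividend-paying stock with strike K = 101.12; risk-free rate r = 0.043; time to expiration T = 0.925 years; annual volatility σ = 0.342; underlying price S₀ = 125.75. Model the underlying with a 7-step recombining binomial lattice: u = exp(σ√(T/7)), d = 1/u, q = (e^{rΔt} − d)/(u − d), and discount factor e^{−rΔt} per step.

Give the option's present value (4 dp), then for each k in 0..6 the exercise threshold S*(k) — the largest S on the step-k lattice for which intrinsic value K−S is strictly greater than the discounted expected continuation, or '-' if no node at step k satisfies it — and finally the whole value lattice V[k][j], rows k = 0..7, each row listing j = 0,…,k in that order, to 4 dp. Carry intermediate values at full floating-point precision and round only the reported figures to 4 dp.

Δt=0.13214  u=1.13238  d=0.88310  q=0.49182  discount=0.99433
step 7 (expiry): payoffs max(K−S,0) = 48.4502 33.5823 14.5174 0.0000 0.0000 0.0000 0.0000 0.0000
step 6: (k=6,j=0): S=59.6422, (K−S)⁺=41.4778, hold=40.9048 ⇒ V=41.4778 exercise | (k=6,j=1): S=76.4784, (K−S)⁺=24.6416, hold=24.0687 ⇒ V=24.6416 exercise | (k=6,j=2): S=98.0671, (K−S)⁺=3.0529, hold=7.3357 ⇒ V=7.3357 continue | (k=6,j=3): S=125.7500, (K−S)⁺=0.0000, hold=0.0000 ⇒ V=0.0000 continue | (k=6,j=4): S=161.2474, (K−S)⁺=0.0000, hold=0.0000 ⇒ V=0.0000 continue | (k=6,j=5): S=206.7652, (K−S)⁺=0.0000, hold=0.0000 ⇒ V=0.0000 continue | (k=6,j=6): S=265.1320, (K−S)⁺=0.0000, hold=0.0000 ⇒ V=0.0000 continue  boundary S*=76.4784
step 5: (k=5,j=0): S=67.5377, (K−S)⁺=33.5823, hold=33.0094 ⇒ V=33.5823 exercise | (k=5,j=1): S=86.6026, (K−S)⁺=14.5174, hold=16.0389 ⇒ V=16.0389 continue | (k=5,j=2): S=111.0493, (K−S)⁺=0.0000, hold=3.7067 ⇒ V=3.7067 continue | (k=5,j=3): S=142.3968, (K−S)⁺=0.0000, hold=0.0000 ⇒ V=0.0000 continue | (k=5,j=4): S=182.5934, (K−S)⁺=0.0000, hold=0.0000 ⇒ V=0.0000 continue | (k=5,j=5): S=234.1368, (K−S)⁺=0.0000, hold=0.0000 ⇒ V=0.0000 continue  boundary S*=67.5377
step 4: (k=4,j=0): S=76.4784, (K−S)⁺=24.6416, hold=24.8127 ⇒ V=24.8127 continue | (k=4,j=1): S=98.0671, (K−S)⁺=3.0529, hold=9.9172 ⇒ V=9.9172 continue | (k=4,j=2): S=125.7500, (K−S)⁺=0.0000, hold=1.8730 ⇒ V=1.8730 continue | (k=4,j=3): S=161.2474, (K−S)⁺=0.0000, hold=0.0000 ⇒ V=0.0000 continue | (k=4,j=4): S=206.7652, (K−S)⁺=0.0000, hold=0.0000 ⇒ V=0.0000 continue  boundary S*=-
step 3: (k=3,j=0): S=86.6026, (K−S)⁺=14.5174, hold=17.3878 ⇒ V=17.3878 continue | (k=3,j=1): S=111.0493, (K−S)⁺=0.0000, hold=5.9271 ⇒ V=5.9271 continue | (k=3,j=2): S=142.3968, (K−S)⁺=0.0000, hold=0.9464 ⇒ V=0.9464 continue | (k=3,j=3): S=182.5934, (K−S)⁺=0.0000, hold=0.0000 ⇒ V=0.0000 continue  boundary S*=-
step 2: (k=2,j=0): S=98.0671, (K−S)⁺=3.0529, hold=11.6846 ⇒ V=11.6846 continue | (k=2,j=1): S=125.7500, (K−S)⁺=0.0000, hold=3.4578 ⇒ V=3.4578 continue | (k=2,j=2): S=161.2474, (K−S)⁺=0.0000, hold=0.4782 ⇒ V=0.4782 continue  boundary S*=-
step 1: (k=1,j=0): S=111.0493, (K−S)⁺=0.0000, hold=7.5953 ⇒ V=7.5953 continue | (k=1,j=1): S=142.3968, (K−S)⁺=0.0000, hold=1.9811 ⇒ V=1.9811 continue  boundary S*=-
step 0: (k=0,j=0): S=125.7500, (K−S)⁺=0.0000, hold=4.8067 ⇒ V=4.8067 continue  boundary S*=-

price = 4.8067
boundary = - - - - - 67.5377 76.4784
tree:
4.8067
7.5953 1.9811
11.6846 3.4578 0.4782
17.3878 5.9271 0.9464 0.0000
24.8127 9.9172 1.8730 0.0000 0.0000
33.5823 16.0389 3.7067 0.0000 0.0000 0.0000
41.4778 24.6416 7.3357 0.0000 0.0000 0.0000 0.0000
48.4502 33.5823 14.5174 0.0000 0.0000 0.0000 0.0000 0.0000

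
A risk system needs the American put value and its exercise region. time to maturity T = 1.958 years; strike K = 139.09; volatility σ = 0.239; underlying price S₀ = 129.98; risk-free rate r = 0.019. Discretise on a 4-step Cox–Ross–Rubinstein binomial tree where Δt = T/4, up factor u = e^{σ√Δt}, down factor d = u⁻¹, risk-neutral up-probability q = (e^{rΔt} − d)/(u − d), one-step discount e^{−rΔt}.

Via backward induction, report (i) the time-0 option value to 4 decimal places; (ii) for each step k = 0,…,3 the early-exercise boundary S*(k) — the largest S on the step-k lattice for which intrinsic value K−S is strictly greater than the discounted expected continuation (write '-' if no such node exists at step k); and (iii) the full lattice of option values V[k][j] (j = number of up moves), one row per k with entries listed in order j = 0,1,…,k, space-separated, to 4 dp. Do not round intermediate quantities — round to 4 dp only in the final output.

price = 20.8543
boundary = - - 93.0327 109.9654
tree:
20.8543
31.6668 9.8244
46.0573 17.0623 2.3615
60.3826 29.1246 4.6383 0.0000
72.5022 46.0573 9.1100 0.0000 0.0000

params: Δt=0.48950 u=1.18201 d=0.84602 q=0.48610 e^(-rΔt)=0.99074
t_4 payoffs: 72.5022 46.0573 9.1100 0.0000 0.0000
t_3: node(3,0) S=78.7074 payoff=60.3826 vs cont=59.0950 → 60.3826 [stop]  node(3,1) S=109.9654 payoff=29.1246 vs cont=27.8370 → 29.1246 [stop]  node(3,2) S=153.6374 payoff=0.0000 vs cont=4.6383 → 4.6383 [wait]  node(3,3) S=214.6534 payoff=0.0000 vs cont=0.0000 → 0.0000 [wait]  ⇒ S*(3)=109.9654
t_2: node(2,0) S=93.0327 payoff=46.0573 vs cont=44.7697 → 46.0573 [stop]  node(2,1) S=129.9800 payoff=9.1100 vs cont=17.0623 → 17.0623 [wait]  node(2,2) S=181.6006 payoff=0.0000 vs cont=2.3615 → 2.3615 [wait]  ⇒ S*(2)=93.0327
t_1: node(1,0) S=109.9654 payoff=29.1246 vs cont=31.6668 → 31.6668 [wait]  node(1,1) S=153.6374 payoff=0.0000 vs cont=9.8244 → 9.8244 [wait]  ⇒ S*(1)=-
t_0: node(0,0) S=129.9800 payoff=9.1100 vs cont=20.8543 → 20.8543 [wait]  ⇒ S*(0)=-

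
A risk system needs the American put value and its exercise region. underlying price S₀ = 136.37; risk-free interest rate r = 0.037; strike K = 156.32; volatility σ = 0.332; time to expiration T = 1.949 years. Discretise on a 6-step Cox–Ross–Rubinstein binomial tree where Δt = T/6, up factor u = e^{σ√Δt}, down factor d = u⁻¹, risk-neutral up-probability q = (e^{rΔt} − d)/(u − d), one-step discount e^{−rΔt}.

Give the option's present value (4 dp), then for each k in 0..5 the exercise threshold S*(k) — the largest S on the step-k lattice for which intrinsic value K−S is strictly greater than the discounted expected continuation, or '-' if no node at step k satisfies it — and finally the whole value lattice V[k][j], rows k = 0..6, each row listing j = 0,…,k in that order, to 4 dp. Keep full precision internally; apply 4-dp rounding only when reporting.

price = 33.4549
boundary = - - 93.4037 77.3012 93.4037 112.8603
tree:
33.4549
46.7236 20.1773
62.9163 30.6673 9.5240
79.0188 44.9658 16.2249 2.6347
92.3452 62.9163 26.9961 5.1737 0.0000
103.3742 79.0188 43.4597 10.1595 0.0000 0.0000
112.5018 92.3452 62.9163 19.9500 0.0000 0.0000 0.0000

params: Δt=0.32483 u=1.20831 d=0.82760 q=0.48460 e^(-rΔt)=0.98805
t_6 payoffs: 112.5018 92.3452 62.9163 19.9500 0.0000 0.0000 0.0000
t_5: node(5,0) S=52.9458 payoff=103.3742 vs cont=101.5067 → 103.3742 [stop]  node(5,1) S=77.3012 payoff=79.0188 vs cont=77.1512 → 79.0188 [stop]  node(5,2) S=112.8603 payoff=43.4597 vs cont=41.5921 → 43.4597 [stop]  node(5,3) S=164.7769 payoff=0.0000 vs cont=10.1595 → 10.1595 [wait]  node(5,4) S=240.5754 payoff=0.0000 vs cont=0.0000 → 0.0000 [wait]  node(5,5) S=351.2417 payoff=0.0000 vs cont=0.0000 → 0.0000 [wait]  ⇒ S*(5)=112.8603
t_4: node(4,0) S=63.9748 payoff=92.3452 vs cont=90.4776 → 92.3452 [stop]  node(4,1) S=93.4037 payoff=62.9163 vs cont=61.0488 → 62.9163 [stop]  node(4,2) S=136.3700 payoff=19.9500 vs cont=26.9961 → 26.9961 [wait]  node(4,3) S=199.1011 payoff=0.0000 vs cont=5.1737 → 5.1737 [wait]  node(4,4) S=290.6890 payoff=0.0000 vs cont=0.0000 → 0.0000 [wait]  ⇒ S*(4)=93.4037
t_3: node(3,0) S=77.3012 payoff=79.0188 vs cont=77.1512 → 79.0188 [stop]  node(3,1) S=112.8603 payoff=43.4597 vs cont=44.9658 → 44.9658 [wait]  node(3,2) S=164.7769 payoff=0.0000 vs cont=16.2249 → 16.2249 [wait]  node(3,3) S=240.5754 payoff=0.0000 vs cont=2.6347 → 2.6347 [wait]  ⇒ S*(3)=77.3012
t_2: node(2,0) S=93.4037 payoff=62.9163 vs cont=61.7700 → 62.9163 [stop]  node(2,1) S=136.3700 payoff=19.9500 vs cont=30.6673 → 30.6673 [wait]  node(2,2) S=199.1011 payoff=0.0000 vs cont=9.5240 → 9.5240 [wait]  ⇒ S*(2)=93.4037
t_1: node(1,0) S=112.8603 payoff=43.4597 vs cont=46.7236 → 46.7236 [wait]  node(1,1) S=164.7769 payoff=0.0000 vs cont=20.1773 → 20.1773 [wait]  ⇒ S*(1)=-
t_0: node(0,0) S=136.3700 payoff=19.9500 vs cont=33.4549 → 33.4549 [wait]  ⇒ S*(0)=-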